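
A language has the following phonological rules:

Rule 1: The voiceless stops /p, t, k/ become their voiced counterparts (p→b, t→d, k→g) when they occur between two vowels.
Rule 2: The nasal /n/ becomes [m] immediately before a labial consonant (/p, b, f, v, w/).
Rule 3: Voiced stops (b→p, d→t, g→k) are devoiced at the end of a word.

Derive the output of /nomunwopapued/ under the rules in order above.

Rule 1 (intervocalic voicing): /p/ is a voiceless stop between vowels /o/ and /a/, so it voices to [b]. /p/ is a voiceless stop between vowels /a/ and /u/, so it voices to [b]. /nomunwopapued/ → nomunwobabued.
Rule 2 (nasal place assimilation): /n/ precedes the labial consonant /w/, so it assimilates in place to [m]. /nomunwobabued/ → nomumwobabued.
Rule 3 (final devoicing): /d/ is a voiced stop in word-final position, so it devoices to [t]. /nomumwobabued/ → nomumwobabuet.

nomumwobabuet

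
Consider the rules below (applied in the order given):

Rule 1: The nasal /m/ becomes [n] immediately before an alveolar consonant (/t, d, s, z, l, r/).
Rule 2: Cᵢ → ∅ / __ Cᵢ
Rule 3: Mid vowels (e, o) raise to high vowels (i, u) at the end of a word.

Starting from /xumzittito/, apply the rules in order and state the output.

Rule 1 (nasal place assimilation): /m/ precedes the alveolar consonant /z/, so it assimilates in place to [n]. /xumzittito/ → xunzittito.
Rule 2 (degemination): /tt/ is a geminate; the first /t/ deletes. /xunzittito/ → xunzitito.
Rule 3 (final vowel raising): /o/ is a mid vowel in word-final position, so it raises to [u]. /xunzitito/ → xunzititu.

xunzititu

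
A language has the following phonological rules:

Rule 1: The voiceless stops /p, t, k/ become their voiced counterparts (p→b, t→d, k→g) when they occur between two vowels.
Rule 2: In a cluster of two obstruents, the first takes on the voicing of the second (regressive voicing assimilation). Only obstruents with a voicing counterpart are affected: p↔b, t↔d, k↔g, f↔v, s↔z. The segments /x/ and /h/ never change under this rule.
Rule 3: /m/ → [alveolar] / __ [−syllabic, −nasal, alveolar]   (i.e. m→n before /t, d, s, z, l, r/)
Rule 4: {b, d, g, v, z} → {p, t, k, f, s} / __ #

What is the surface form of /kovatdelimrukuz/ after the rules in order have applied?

kovaddelinrugus

Rule 1 (intervocalic voicing): /k/ is a voiceless stop between vowels /u/ and /u/, so it voices to [g]. /kovatdelimrukuz/ → kovatdelimruguz.
Rule 2 (regressive voicing assimilation): /t/ precedes the voiced obstruent /d/, so it voices to [d] by assimilation. /kovatdelimruguz/ → kovaddelimruguz.
Rule 3 (nasal place assimilation): /m/ precedes the alveolar consonant /r/, so it assimilates in place to [n]. /kovaddelimruguz/ → kovaddelinruguz.
Rule 4 (final devoicing): /z/ is a voiced obstruent in word-final position, so it devoices to [s]. /kovaddelinruguz/ → kovaddelinrugus.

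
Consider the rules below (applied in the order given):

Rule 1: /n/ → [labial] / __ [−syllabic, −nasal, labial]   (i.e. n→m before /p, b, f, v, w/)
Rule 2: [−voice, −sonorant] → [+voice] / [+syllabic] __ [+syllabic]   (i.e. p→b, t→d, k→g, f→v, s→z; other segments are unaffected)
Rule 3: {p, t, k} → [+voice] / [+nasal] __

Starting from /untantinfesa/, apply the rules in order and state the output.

undandimfeza

Rule 1 (nasal place assimilation): /n/ precedes the labial consonant /f/, so it assimilates in place to [m]. /untantinfesa/ → untantimfesa.
Rule 2 (intervocalic voicing): /s/ is a voiceless obstruent between vowels /e/ and /a/, so it voices to [z]. /untantimfesa/ → untantimfeza.
Rule 3 (post-nasal voicing): /t/ is a voiceless stop immediately after the nasal /n/, so it voices to [d]. /t/ is a voiceless stop immediately after the nasal /n/, so it voices to [d]. /untantimfeza/ → undandimfeza.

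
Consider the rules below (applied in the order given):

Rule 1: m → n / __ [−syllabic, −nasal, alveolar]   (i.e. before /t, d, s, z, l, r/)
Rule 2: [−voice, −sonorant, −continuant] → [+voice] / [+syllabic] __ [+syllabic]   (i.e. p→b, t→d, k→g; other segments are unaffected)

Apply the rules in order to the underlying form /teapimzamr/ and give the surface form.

Rule 1 (nasal place assimilation): /m/ precedes the alveolar consonant /z/, so it assimilates in place to [n]. /m/ precedes the alveolar consonant /r/, so it assimilates in place to [n]. /teapimzamr/ → teapinzanr.
Rule 2 (intervocalic voicing): /p/ is a voiceless stop between vowels /a/ and /i/, so it voices to [b]. /teapinzanr/ → teabinzanr.

teabinzanr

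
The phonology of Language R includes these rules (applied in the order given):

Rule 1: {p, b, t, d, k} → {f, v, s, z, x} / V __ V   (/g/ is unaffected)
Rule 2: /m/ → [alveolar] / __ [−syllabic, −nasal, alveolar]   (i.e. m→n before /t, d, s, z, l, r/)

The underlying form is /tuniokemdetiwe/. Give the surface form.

tunioxendesiwe

Rule 1 (intervocalic spirantization): /k/ is a stop between vowels /o/ and /e/, so it spirantizes to the fricative [x]. /t/ is a stop between vowels /e/ and /i/, so it spirantizes to the fricative [s]. /tuniokemdetiwe/ → tunioxemdesiwe.
Rule 2 (nasal place assimilation): /m/ precedes the alveolar consonant /d/, so it assimilates in place to [n]. /tunioxemdesiwe/ → tunioxendesiwe.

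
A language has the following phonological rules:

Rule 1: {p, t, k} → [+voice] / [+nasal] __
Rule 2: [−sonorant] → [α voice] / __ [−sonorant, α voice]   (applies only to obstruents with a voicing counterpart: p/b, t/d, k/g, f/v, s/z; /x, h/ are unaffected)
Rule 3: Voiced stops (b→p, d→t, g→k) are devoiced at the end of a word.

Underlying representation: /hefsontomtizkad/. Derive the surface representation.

hefsondomdiskat

Rule 1 (post-nasal voicing): /t/ is a voiceless stop immediately after the nasal /n/, so it voices to [d]. /t/ is a voiceless stop immediately after the nasal /m/, so it voices to [d]. /hefsontomtizkad/ → hefsondomdizkad.
Rule 2 (regressive voicing assimilation): /z/ precedes the voiceless obstruent /k/, so it devoices to [s] by assimilation. /hefsondomdizkad/ → hefsondomdiskad.
Rule 3 (final devoicing): /d/ is a voiced stop in word-final position, so it devoices to [t]. /hefsondomdiskad/ → hefsondomdiskat.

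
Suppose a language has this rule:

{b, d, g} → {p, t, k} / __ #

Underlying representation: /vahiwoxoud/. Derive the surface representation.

vahiwoxout

/d/ is a voiced stop in word-final position, so it devoices to [t].
Surface form: [vahiwoxout].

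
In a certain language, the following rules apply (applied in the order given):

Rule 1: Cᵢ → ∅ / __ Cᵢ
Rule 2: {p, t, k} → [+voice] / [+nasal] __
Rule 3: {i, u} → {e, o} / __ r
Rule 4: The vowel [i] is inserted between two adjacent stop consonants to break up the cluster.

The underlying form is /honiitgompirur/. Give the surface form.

Rule 1 (degemination): no segment meets the environment; /honiitgompirur/ is unchanged.
Rule 2 (post-nasal voicing): /p/ is a voiceless stop immediately after the nasal /m/, so it voices to [b]. /honiitgompirur/ → honiitgombirur.
Rule 3 (pre-rhotic lowering): /i/ is a high vowel immediately before /r/, so it lowers to [e]. /u/ is a high vowel immediately before /r/, so it lowers to [o]. /honiitgombirur/ → honiitgomberor.
Rule 4 (stop-cluster i-epenthesis): /t/ and /g/ form a stop–stop cluster, so [i] is inserted between them. /honiitgomberor/ → honiitigomberor.

honiitigomberor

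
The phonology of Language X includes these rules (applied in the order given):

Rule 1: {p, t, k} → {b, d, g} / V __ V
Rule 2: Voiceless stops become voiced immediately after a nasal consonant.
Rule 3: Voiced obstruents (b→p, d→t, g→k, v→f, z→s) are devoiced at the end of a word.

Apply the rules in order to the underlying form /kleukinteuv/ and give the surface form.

kleugindeuf

Rule 1 (intervocalic voicing): /k/ is a voiceless stop between vowels /u/ and /i/, so it voices to [g]. /kleukinteuv/ → kleuginteuv.
Rule 2 (post-nasal voicing): /t/ is a voiceless stop immediately after the nasal /n/, so it voices to [d]. /kleuginteuv/ → kleugindeuv.
Rule 3 (final devoicing): /v/ is a voiced obstruent in word-final position, so it devoices to [f]. /kleugindeuv/ → kleugindeuf.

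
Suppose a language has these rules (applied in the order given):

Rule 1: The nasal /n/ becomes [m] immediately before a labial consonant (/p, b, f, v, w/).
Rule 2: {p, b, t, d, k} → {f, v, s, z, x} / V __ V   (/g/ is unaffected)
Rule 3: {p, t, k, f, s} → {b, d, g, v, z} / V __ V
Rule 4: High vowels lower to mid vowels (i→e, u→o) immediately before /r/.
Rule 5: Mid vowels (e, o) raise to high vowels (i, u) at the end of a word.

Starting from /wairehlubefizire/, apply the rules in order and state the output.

Rule 1 (nasal place assimilation): no segment meets the environment; /wairehlubefizire/ is unchanged.
Rule 2 (intervocalic spirantization): /b/ is a stop between vowels /u/ and /e/, so it spirantizes to the fricative [v]. /wairehlubefizire/ → wairehluvefizire.
Rule 3 (intervocalic voicing): /f/ is a voiceless obstruent between vowels /e/ and /i/, so it voices to [v]. /wairehluvefizire/ → wairehluvevizire.
Rule 4 (pre-rhotic lowering): /i/ is a high vowel immediately before /r/, so it lowers to [e]. /i/ is a high vowel immediately before /r/, so it lowers to [e]. /wairehluvevizire/ → waerehluvevizere.
Rule 5 (final vowel raising): /e/ is a mid vowel in word-final position, so it raises to [i]. /waerehluvevizere/ → waerehluvevizeri.

waerehluvevizeri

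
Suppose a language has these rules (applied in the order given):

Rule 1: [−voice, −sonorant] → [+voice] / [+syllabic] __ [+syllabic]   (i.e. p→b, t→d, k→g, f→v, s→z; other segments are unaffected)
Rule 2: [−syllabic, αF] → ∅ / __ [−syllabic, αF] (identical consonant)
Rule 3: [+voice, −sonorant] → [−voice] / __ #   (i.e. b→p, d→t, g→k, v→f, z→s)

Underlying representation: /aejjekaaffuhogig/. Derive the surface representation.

Rule 1 (intervocalic voicing): /k/ is a voiceless obstruent between vowels /e/ and /a/, so it voices to [g]. /aejjekaaffuhogig/ → aejjegaaffuhogig.
Rule 2 (degemination): /jj/ is a geminate; the first /j/ deletes. /ff/ is a geminate; the first /f/ deletes. /aejjegaaffuhogig/ → aejegaafuhogig.
Rule 3 (final devoicing): /g/ is a voiced obstruent in word-final position, so it devoices to [k]. /aejegaafuhogig/ → aejegaafuhogik.

aejegaafuhogik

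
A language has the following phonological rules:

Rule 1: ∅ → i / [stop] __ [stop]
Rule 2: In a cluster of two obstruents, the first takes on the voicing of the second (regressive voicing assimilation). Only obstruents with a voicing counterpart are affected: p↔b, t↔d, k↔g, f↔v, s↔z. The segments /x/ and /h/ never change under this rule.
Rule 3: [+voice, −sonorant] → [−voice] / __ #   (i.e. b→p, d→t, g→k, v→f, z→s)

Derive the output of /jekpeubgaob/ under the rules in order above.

jekipeubigaop

Rule 1 (stop-cluster i-epenthesis): /k/ and /p/ form a stop–stop cluster, so [i] is inserted between them. /b/ and /g/ form a stop–stop cluster, so [i] is inserted between them. /jekpeubgaob/ → jekipeubigaob.
Rule 2 (regressive voicing assimilation): no segment meets the environment; /jekipeubigaob/ is unchanged.
Rule 3 (final devoicing): /b/ is a voiced obstruent in word-final position, so it devoices to [p]. /jekipeubigaob/ → jekipeubigaop.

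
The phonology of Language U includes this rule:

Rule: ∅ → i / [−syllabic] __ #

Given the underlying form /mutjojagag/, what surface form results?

mutjojagagi

the form ends in the consonant /g/, so [i] is inserted word-finally.
Surface form: [mutjojagagi].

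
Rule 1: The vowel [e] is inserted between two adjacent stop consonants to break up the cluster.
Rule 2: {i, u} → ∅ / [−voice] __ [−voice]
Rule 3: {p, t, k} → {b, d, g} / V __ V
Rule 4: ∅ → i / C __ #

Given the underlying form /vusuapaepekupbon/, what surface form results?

vusuabaebekpeboni

Rule 1 (stop-cluster e-epenthesis): /p/ and /b/ form a stop–stop cluster, so [e] is inserted between them. /vusuapaepekupbon/ → vusuapaepekupebon.
Rule 2 (high vowel syncope): /u/ is a high vowel flanked by voiceless consonants /k/ and /p/, so it deletes. /vusuapaepekupebon/ → vusuapaepekpebon.
Rule 3 (intervocalic voicing): /p/ is a voiceless stop between vowels /a/ and /a/, so it voices to [b]. /p/ is a voiceless stop between vowels /e/ and /e/, so it voices to [b]. /vusuapaepekpebon/ → vusuabaebekpebon.
Rule 4 (final i-epenthesis): the form ends in the consonant /n/, so [i] is inserted word-finally. /vusuabaebekpebon/ → vusuabaebekpeboni.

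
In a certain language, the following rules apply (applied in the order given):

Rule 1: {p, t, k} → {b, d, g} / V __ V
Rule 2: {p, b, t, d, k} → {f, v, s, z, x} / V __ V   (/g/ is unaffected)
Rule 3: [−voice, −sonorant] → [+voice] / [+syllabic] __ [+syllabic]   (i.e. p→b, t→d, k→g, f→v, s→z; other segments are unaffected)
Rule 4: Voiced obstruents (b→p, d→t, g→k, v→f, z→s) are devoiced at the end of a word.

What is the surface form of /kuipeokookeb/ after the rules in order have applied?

kuiveogoogep

Rule 1 (intervocalic voicing): /p/ is a voiceless stop between vowels /i/ and /e/, so it voices to [b]. /k/ is a voiceless stop between vowels /o/ and /o/, so it voices to [g]. /k/ is a voiceless stop between vowels /o/ and /e/, so it voices to [g]. /kuipeokookeb/ → kuibeogoogeb.
Rule 2 (intervocalic spirantization): /b/ is a stop between vowels /i/ and /e/, so it spirantizes to the fricative [v]. /kuibeogoogeb/ → kuiveogoogeb.
Rule 3 (intervocalic voicing): no segment meets the environment; /kuiveogoogeb/ is unchanged.
Rule 4 (final devoicing): /b/ is a voiced obstruent in word-final position, so it devoices to [p]. /kuiveogoogeb/ → kuiveogoogep.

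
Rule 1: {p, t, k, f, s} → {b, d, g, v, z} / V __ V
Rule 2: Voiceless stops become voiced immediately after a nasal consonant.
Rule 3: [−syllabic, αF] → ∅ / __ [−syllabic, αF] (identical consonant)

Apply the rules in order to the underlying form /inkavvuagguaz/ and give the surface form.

ingavuaguaz

Rule 1 (intervocalic voicing): no segment meets the environment; /inkavvuagguaz/ is unchanged.
Rule 2 (post-nasal voicing): /k/ is a voiceless stop immediately after the nasal /n/, so it voices to [g]. /inkavvuagguaz/ → ingavvuagguaz.
Rule 3 (degemination): /vv/ is a geminate; the first /v/ deletes. /gg/ is a geminate; the first /g/ deletes. /ingavvuagguaz/ → ingavuaguaz.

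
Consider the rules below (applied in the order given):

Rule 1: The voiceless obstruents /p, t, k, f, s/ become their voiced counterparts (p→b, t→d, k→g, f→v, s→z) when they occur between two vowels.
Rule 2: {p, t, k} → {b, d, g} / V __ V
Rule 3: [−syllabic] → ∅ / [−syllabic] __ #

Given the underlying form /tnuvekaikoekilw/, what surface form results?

Rule 1 (intervocalic voicing): /k/ is a voiceless obstruent between vowels /e/ and /a/, so it voices to [g]. /k/ is a voiceless obstruent between vowels /i/ and /o/, so it voices to [g]. /k/ is a voiceless obstruent between vowels /e/ and /i/, so it voices to [g]. /tnuvekaikoekilw/ → tnuvegaigoegilw.
Rule 2 (intervocalic voicing): no segment meets the environment; /tnuvegaigoegilw/ is unchanged.
Rule 3 (final cluster simplification): /w/ is the second consonant of a word-final cluster /lw/, so it deletes. /tnuvegaigoegilw/ → tnuvegaigoegil.

tnuvegaigoegil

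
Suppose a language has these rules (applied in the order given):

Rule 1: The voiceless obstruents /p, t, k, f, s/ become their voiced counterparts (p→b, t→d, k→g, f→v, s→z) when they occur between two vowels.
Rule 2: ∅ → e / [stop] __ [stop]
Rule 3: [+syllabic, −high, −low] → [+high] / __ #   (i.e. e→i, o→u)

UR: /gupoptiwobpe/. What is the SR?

gubopetiwobepi

Rule 1 (intervocalic voicing): /p/ is a voiceless obstruent between vowels /u/ and /o/, so it voices to [b]. /gupoptiwobpe/ → guboptiwobpe.
Rule 2 (stop-cluster e-epenthesis): /p/ and /t/ form a stop–stop cluster, so [e] is inserted between them. /b/ and /p/ form a stop–stop cluster, so [e] is inserted between them. /guboptiwobpe/ → gubopetiwobepe.
Rule 3 (final vowel raising): /e/ is a mid vowel in word-final position, so it raises to [i]. /gubopetiwobepe/ → gubopetiwobepi.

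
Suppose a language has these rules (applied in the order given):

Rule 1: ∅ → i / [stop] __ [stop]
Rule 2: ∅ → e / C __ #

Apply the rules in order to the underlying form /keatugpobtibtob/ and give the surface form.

Rule 1 (stop-cluster i-epenthesis): /g/ and /p/ form a stop–stop cluster, so [i] is inserted between them. /b/ and /t/ form a stop–stop cluster, so [i] is inserted between them. /b/ and /t/ form a stop–stop cluster, so [i] is inserted between them. /keatugpobtibtob/ → keatugipobitibitob.
Rule 2 (final e-epenthesis): the form ends in the consonant /b/, so [e] is inserted word-finally. /keatugipobitibitob/ → keatugipobitibitobe.

keatugipobitibitobe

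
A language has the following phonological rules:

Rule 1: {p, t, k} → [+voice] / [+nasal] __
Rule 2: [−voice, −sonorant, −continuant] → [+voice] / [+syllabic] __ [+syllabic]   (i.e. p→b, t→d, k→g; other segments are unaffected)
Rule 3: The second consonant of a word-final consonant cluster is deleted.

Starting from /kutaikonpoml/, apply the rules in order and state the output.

Rule 1 (post-nasal voicing): /p/ is a voiceless stop immediately after the nasal /n/, so it voices to [b]. /kutaikonpoml/ → kutaikonboml.
Rule 2 (intervocalic voicing): /t/ is a voiceless stop between vowels /u/ and /a/, so it voices to [d]. /k/ is a voiceless stop between vowels /i/ and /o/, so it voices to [g]. /kutaikonboml/ → kudaigonboml.
Rule 3 (final cluster simplification): /l/ is the second consonant of a word-final cluster /ml/, so it deletes. /kudaigonboml/ → kudaigonbom.

kudaigonbom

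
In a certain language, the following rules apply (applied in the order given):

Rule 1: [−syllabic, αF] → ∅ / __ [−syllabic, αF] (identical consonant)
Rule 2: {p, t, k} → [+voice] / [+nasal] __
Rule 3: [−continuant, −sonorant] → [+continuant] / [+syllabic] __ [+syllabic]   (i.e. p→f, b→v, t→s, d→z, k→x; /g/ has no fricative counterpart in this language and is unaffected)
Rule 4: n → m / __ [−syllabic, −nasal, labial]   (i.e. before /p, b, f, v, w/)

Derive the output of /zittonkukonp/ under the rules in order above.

Rule 1 (degemination): /tt/ is a geminate; the first /t/ deletes. /zittonkukonp/ → zitonkukonp.
Rule 2 (post-nasal voicing): /k/ is a voiceless stop immediately after the nasal /n/, so it voices to [g]. /p/ is a voiceless stop immediately after the nasal /n/, so it voices to [b]. /zitonkukonp/ → zitongukonb.
Rule 3 (intervocalic spirantization): /t/ is a stop between vowels /i/ and /o/, so it spirantizes to the fricative [s]. /k/ is a stop between vowels /u/ and /o/, so it spirantizes to the fricative [x]. /zitongukonb/ → zisonguxonb.
Rule 4 (nasal place assimilation): /n/ precedes the labial consonant /b/, so it assimilates in place to [m]. /zisonguxonb/ → zisonguxomb.

zisonguxomb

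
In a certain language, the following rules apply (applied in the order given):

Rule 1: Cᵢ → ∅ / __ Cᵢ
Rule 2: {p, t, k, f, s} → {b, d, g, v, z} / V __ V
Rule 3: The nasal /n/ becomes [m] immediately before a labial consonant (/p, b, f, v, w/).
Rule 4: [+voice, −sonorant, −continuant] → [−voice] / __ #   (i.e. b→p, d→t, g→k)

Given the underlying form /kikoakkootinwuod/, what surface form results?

kigoagoodimwuot

Rule 1 (degemination): /kk/ is a geminate; the first /k/ deletes. /kikoakkootinwuod/ → kikoakootinwuod.
Rule 2 (intervocalic voicing): /k/ is a voiceless obstruent between vowels /i/ and /o/, so it voices to [g]. /k/ is a voiceless obstruent between vowels /a/ and /o/, so it voices to [g]. /t/ is a voiceless obstruent between vowels /o/ and /i/, so it voices to [d]. /kikoakootinwuod/ → kigoagoodinwuod.
Rule 3 (nasal place assimilation): /n/ precedes the labial consonant /w/, so it assimilates in place to [m]. /kigoagoodinwuod/ → kigoagoodimwuod.
Rule 4 (final devoicing): /d/ is a voiced stop in word-final position, so it devoices to [t]. /kigoagoodimwuod/ → kigoagoodimwuot.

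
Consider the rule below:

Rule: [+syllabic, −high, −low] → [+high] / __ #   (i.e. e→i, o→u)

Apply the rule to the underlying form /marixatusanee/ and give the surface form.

Scanning /marixatusanee/: /e/ at position 12 is not in the conditioning environment; /e/ is a mid vowel in word-final position, so it raises to [i].
Result: [marixatusanei].

marixatusanei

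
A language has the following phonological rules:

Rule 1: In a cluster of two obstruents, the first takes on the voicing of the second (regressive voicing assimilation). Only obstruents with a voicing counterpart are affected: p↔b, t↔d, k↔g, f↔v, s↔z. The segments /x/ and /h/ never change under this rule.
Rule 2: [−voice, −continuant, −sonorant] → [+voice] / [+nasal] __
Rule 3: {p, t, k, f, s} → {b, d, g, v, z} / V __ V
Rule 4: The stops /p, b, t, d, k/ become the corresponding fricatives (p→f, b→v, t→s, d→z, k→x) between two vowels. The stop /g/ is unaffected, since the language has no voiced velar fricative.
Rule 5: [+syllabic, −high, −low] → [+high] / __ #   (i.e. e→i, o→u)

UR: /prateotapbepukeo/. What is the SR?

prazeozabbevugeu

Rule 1 (regressive voicing assimilation): /p/ precedes the voiced obstruent /b/, so it voices to [b] by assimilation. /prateotapbepukeo/ → prateotabbepukeo.
Rule 2 (post-nasal voicing): no segment meets the environment; /prateotabbepukeo/ is unchanged.
Rule 3 (intervocalic voicing): /t/ is a voiceless obstruent between vowels /a/ and /e/, so it voices to [d]. /t/ is a voiceless obstruent between vowels /o/ and /a/, so it voices to [d]. /p/ is a voiceless obstruent between vowels /e/ and /u/, so it voices to [b]. /k/ is a voiceless obstruent between vowels /u/ and /e/, so it voices to [g]. /prateotabbepukeo/ → pradeodabbebugeo.
Rule 4 (intervocalic spirantization): /d/ is a stop between vowels /a/ and /e/, so it spirantizes to the fricative [z]. /d/ is a stop between vowels /o/ and /a/, so it spirantizes to the fricative [z]. /b/ is a stop between vowels /e/ and /u/, so it spirantizes to the fricative [v]. /pradeodabbebugeo/ → prazeozabbevugeo.
Rule 5 (final vowel raising): /o/ is a mid vowel in word-final position, so it raises to [u]. /prazeozabbevugeo/ → prazeozabbevugeu.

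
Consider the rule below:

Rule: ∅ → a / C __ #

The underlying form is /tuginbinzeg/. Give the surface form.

the form ends in the consonant /g/, so [a] is inserted word-finally.
Surface form: [tuginbinzega].

tuginbinzega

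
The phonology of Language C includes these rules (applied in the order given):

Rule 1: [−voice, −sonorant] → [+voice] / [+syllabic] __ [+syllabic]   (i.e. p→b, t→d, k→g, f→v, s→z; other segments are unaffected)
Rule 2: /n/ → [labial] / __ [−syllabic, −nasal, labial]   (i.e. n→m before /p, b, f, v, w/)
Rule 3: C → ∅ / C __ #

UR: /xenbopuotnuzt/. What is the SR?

xembobuotnuz

Rule 1 (intervocalic voicing): /p/ is a voiceless obstruent between vowels /o/ and /u/, so it voices to [b]. /xenbopuotnuzt/ → xenbobuotnuzt.
Rule 2 (nasal place assimilation): /n/ precedes the labial consonant /b/, so it assimilates in place to [m]. /xenbobuotnuzt/ → xembobuotnuzt.
Rule 3 (final cluster simplification): /t/ is the second consonant of a word-final cluster /zt/, so it deletes. /xembobuotnuzt/ → xembobuotnuz.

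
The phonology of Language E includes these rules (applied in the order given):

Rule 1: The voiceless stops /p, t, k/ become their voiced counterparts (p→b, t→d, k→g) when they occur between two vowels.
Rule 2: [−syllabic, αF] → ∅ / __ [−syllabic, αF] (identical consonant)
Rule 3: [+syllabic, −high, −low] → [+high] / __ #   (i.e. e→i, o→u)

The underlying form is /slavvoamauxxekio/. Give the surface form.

slavoamauxegiu

Rule 1 (intervocalic voicing): /k/ is a voiceless stop between vowels /e/ and /i/, so it voices to [g]. /slavvoamauxxekio/ → slavvoamauxxegio.
Rule 2 (degemination): /vv/ is a geminate; the first /v/ deletes. /xx/ is a geminate; the first /x/ deletes. /slavvoamauxxegio/ → slavoamauxegio.
Rule 3 (final vowel raising): /o/ is a mid vowel in word-final position, so it raises to [u]. /slavoamauxegio/ → slavoamauxegiu.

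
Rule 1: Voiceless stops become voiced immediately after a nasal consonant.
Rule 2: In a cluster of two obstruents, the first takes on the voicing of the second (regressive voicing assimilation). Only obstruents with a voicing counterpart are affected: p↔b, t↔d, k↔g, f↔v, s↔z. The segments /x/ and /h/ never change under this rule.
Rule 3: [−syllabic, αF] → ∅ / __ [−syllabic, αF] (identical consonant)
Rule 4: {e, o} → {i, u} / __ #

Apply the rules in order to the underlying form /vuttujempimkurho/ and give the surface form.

vutujembimgurhu

Rule 1 (post-nasal voicing): /p/ is a voiceless stop immediately after the nasal /m/, so it voices to [b]. /k/ is a voiceless stop immediately after the nasal /m/, so it voices to [g]. /vuttujempimkurho/ → vuttujembimgurho.
Rule 2 (regressive voicing assimilation): no segment meets the environment; /vuttujembimgurho/ is unchanged.
Rule 3 (degemination): /tt/ is a geminate; the first /t/ deletes. /vuttujembimgurho/ → vutujembimgurho.
Rule 4 (final vowel raising): /o/ is a mid vowel in word-final position, so it raises to [u]. /vutujembimgurho/ → vutujembimgurhu.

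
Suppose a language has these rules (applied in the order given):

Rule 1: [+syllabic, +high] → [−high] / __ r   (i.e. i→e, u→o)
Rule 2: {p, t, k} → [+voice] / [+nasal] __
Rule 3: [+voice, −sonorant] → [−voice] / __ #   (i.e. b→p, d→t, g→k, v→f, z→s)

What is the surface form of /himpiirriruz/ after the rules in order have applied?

himbierrerus

Rule 1 (pre-rhotic lowering): /i/ is a high vowel immediately before /r/, so it lowers to [e]. /i/ is a high vowel immediately before /r/, so it lowers to [e]. /himpiirriruz/ → himpierreruz.
Rule 2 (post-nasal voicing): /p/ is a voiceless stop immediately after the nasal /m/, so it voices to [b]. /himpierreruz/ → himbierreruz.
Rule 3 (final devoicing): /z/ is a voiced obstruent in word-final position, so it devoices to [s]. /himbierreruz/ → himbierrerus.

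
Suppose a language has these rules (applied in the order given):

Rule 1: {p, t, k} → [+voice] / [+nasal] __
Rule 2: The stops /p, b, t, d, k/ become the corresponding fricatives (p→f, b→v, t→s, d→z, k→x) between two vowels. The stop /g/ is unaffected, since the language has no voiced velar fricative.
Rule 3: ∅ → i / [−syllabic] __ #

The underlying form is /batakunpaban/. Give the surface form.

Rule 1 (post-nasal voicing): /p/ is a voiceless stop immediately after the nasal /n/, so it voices to [b]. /batakunpaban/ → batakunbaban.
Rule 2 (intervocalic spirantization): /t/ is a stop between vowels /a/ and /a/, so it spirantizes to the fricative [s]. /k/ is a stop between vowels /a/ and /u/, so it spirantizes to the fricative [x]. /b/ is a stop between vowels /a/ and /a/, so it spirantizes to the fricative [v]. /batakunbaban/ → basaxunbavan.
Rule 3 (final i-epenthesis): the form ends in the consonant /n/, so [i] is inserted word-finally. /basaxunbavan/ → basaxunbavani.

basaxunbavani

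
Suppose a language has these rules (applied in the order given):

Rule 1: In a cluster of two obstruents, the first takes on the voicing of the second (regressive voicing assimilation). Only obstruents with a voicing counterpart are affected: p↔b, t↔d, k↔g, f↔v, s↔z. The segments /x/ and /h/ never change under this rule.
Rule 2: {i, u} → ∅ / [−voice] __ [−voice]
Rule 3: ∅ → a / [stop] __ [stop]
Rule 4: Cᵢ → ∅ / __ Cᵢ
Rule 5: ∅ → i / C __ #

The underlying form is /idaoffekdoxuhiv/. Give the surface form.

idaofegadoxhivi

Rule 1 (regressive voicing assimilation): /k/ precedes the voiced obstruent /d/, so it voices to [g] by assimilation. /idaoffekdoxuhiv/ → idaoffegdoxuhiv.
Rule 2 (high vowel syncope): /u/ is a high vowel flanked by voiceless consonants /x/ and /h/, so it deletes. /idaoffegdoxuhiv/ → idaoffegdoxhiv.
Rule 3 (stop-cluster a-epenthesis): /g/ and /d/ form a stop–stop cluster, so [a] is inserted between them. /idaoffegdoxhiv/ → idaoffegadoxhiv.
Rule 4 (degemination): /ff/ is a geminate; the first /f/ deletes. /idaoffegadoxhiv/ → idaofegadoxhiv.
Rule 5 (final i-epenthesis): the form ends in the consonant /v/, so [i] is inserted word-finally. /idaofegadoxhiv/ → idaofegadoxhivi.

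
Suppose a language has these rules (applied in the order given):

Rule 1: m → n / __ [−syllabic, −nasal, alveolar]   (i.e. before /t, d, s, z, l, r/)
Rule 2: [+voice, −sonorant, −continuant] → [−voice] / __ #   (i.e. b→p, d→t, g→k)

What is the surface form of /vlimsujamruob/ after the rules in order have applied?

Rule 1 (nasal place assimilation): /m/ precedes the alveolar consonant /s/, so it assimilates in place to [n]. /m/ precedes the alveolar consonant /r/, so it assimilates in place to [n]. /vlimsujamruob/ → vlinsujanruob.
Rule 2 (final devoicing): /b/ is a voiced stop in word-final position, so it devoices to [p]. /vlinsujanruob/ → vlinsujanruop.

vlinsujanruop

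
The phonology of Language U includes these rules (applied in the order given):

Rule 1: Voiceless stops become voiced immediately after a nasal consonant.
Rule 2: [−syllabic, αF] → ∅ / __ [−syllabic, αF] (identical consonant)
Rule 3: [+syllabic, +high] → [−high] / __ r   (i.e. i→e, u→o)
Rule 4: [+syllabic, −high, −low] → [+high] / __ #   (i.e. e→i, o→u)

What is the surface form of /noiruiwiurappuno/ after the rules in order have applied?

Rule 1 (post-nasal voicing): no segment meets the environment; /noiruiwiurappuno/ is unchanged.
Rule 2 (degemination): /pp/ is a geminate; the first /p/ deletes. /noiruiwiurappuno/ → noiruiwiurapuno.
Rule 3 (pre-rhotic lowering): /i/ is a high vowel immediately before /r/, so it lowers to [e]. /u/ is a high vowel immediately before /r/, so it lowers to [o]. /noiruiwiurapuno/ → noeruiwiorapuno.
Rule 4 (final vowel raising): /o/ is a mid vowel in word-final position, so it raises to [u]. /noeruiwiorapuno/ → noeruiwiorapunu.

noeruiwiorapunu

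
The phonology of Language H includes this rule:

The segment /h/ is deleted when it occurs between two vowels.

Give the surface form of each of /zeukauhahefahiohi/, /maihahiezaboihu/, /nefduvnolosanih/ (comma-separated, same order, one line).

zeukauaefaioi, maiaiezaboiu, nefduvnolosanih

/zeukauhahefahiohi/: /h/ occurs between vowels /u/ and /a/, so it deletes. /h/ occurs between vowels /a/ and /e/, so it deletes. /h/ occurs between vowels /a/ and /i/, so it deletes. /h/ occurs between vowels /o/ and /i/, so it deletes. → [zeukauaefaioi].
/maihahiezaboihu/: /h/ occurs between vowels /i/ and /a/, so it deletes. /h/ occurs between vowels /a/ and /i/, so it deletes. /h/ occurs between vowels /i/ and /u/, so it deletes. → [maiaiezaboiu].
/nefduvnolosanih/: the rule's environment is not met; surfaces unchanged as [nefduvnolosanih].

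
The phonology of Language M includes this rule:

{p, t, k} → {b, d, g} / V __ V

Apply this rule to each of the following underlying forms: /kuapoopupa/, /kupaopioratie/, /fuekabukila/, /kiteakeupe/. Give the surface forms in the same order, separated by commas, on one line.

kuaboobuba, kubaobioradie, fuegabugila, kideageube

/kuapoopupa/: /p/ is a voiceless stop between vowels /a/ and /o/, so it voices to [b]. /p/ is a voiceless stop between vowels /o/ and /u/, so it voices to [b]. /p/ is a voiceless stop between vowels /u/ and /a/, so it voices to [b]. → [kuaboobuba].
/kupaopioratie/: /p/ is a voiceless stop between vowels /u/ and /a/, so it voices to [b]. /p/ is a voiceless stop between vowels /o/ and /i/, so it voices to [b]. /t/ is a voiceless stop between vowels /a/ and /i/, so it voices to [d]. → [kubaobioradie].
/fuekabukila/: /k/ is a voiceless stop between vowels /e/ and /a/, so it voices to [g]. /k/ is a voiceless stop between vowels /u/ and /i/, so it voices to [g]. → [fuegabugila].
/kiteakeupe/: /t/ is a voiceless stop between vowels /i/ and /e/, so it voices to [d]. /k/ is a voiceless stop between vowels /a/ and /e/, so it voices to [g]. /p/ is a voiceless stop between vowels /u/ and /e/, so it voices to [b]. → [kideageube].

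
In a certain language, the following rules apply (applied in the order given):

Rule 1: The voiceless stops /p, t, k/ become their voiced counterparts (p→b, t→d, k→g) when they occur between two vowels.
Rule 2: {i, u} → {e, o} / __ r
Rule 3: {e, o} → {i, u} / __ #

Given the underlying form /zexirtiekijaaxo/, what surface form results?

zexertiegijaaxu

Rule 1 (intervocalic voicing): /k/ is a voiceless stop between vowels /e/ and /i/, so it voices to [g]. /zexirtiekijaaxo/ → zexirtiegijaaxo.
Rule 2 (pre-rhotic lowering): /i/ is a high vowel immediately before /r/, so it lowers to [e]. /zexirtiegijaaxo/ → zexertiegijaaxo.
Rule 3 (final vowel raising): /o/ is a mid vowel in word-final position, so it raises to [u]. /zexertiegijaaxo/ → zexertiegijaaxu.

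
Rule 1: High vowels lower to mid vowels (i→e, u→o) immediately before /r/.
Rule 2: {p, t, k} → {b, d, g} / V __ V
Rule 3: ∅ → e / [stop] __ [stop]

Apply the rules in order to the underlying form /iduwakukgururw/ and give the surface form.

iduwagukegororw

Rule 1 (pre-rhotic lowering): /u/ is a high vowel immediately before /r/, so it lowers to [o]. /u/ is a high vowel immediately before /r/, so it lowers to [o]. /iduwakukgururw/ → iduwakukgororw.
Rule 2 (intervocalic voicing): /k/ is a voiceless stop between vowels /a/ and /u/, so it voices to [g]. /iduwakukgororw/ → iduwagukgororw.
Rule 3 (stop-cluster e-epenthesis): /k/ and /g/ form a stop–stop cluster, so [e] is inserted between them. /iduwagukgororw/ → iduwagukegororw.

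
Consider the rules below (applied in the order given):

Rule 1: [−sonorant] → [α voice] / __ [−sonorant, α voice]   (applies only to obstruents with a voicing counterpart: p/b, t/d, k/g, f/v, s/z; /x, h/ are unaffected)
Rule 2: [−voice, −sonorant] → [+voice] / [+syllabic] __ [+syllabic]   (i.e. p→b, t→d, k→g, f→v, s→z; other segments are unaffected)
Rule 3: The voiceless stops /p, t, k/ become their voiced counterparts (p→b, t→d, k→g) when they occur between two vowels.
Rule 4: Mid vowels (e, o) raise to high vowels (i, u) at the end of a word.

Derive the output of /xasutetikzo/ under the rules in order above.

Rule 1 (regressive voicing assimilation): /k/ precedes the voiced obstruent /z/, so it voices to [g] by assimilation. /xasutetikzo/ → xasutetigzo.
Rule 2 (intervocalic voicing): /s/ is a voiceless obstruent between vowels /a/ and /u/, so it voices to [z]. /t/ is a voiceless obstruent between vowels /u/ and /e/, so it voices to [d]. /t/ is a voiceless obstruent between vowels /e/ and /i/, so it voices to [d]. /xasutetigzo/ → xazudedigzo.
Rule 3 (intervocalic voicing): no segment meets the environment; /xazudedigzo/ is unchanged.
Rule 4 (final vowel raising): /o/ is a mid vowel in word-final position, so it raises to [u]. /xazudedigzo/ → xazudedigzu.

xazudedigzu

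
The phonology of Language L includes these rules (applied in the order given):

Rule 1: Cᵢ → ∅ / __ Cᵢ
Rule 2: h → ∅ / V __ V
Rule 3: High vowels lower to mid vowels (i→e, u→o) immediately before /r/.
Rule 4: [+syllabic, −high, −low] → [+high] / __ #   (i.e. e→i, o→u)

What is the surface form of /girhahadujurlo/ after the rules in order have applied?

gerhaadujorlu

Rule 1 (degemination): no segment meets the environment; /girhahadujurlo/ is unchanged.
Rule 2 (intervocalic h-deletion): /h/ occurs between vowels /a/ and /a/, so it deletes. /girhahadujurlo/ → girhaadujurlo.
Rule 3 (pre-rhotic lowering): /i/ is a high vowel immediately before /r/, so it lowers to [e]. /u/ is a high vowel immediately before /r/, so it lowers to [o]. /girhaadujurlo/ → gerhaadujorlo.
Rule 4 (final vowel raising): /o/ is a mid vowel in word-final position, so it raises to [u]. /gerhaadujorlo/ → gerhaadujorlu.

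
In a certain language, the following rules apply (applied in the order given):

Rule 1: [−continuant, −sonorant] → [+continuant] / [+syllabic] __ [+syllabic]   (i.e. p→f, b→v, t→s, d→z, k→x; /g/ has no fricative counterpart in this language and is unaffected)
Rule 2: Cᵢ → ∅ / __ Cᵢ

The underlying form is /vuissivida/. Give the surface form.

vuisiviza

Rule 1 (intervocalic spirantization): /d/ is a stop between vowels /i/ and /a/, so it spirantizes to the fricative [z]. /vuissivida/ → vuissiviza.
Rule 2 (degemination): /ss/ is a geminate; the first /s/ deletes. /vuissiviza/ → vuisiviza.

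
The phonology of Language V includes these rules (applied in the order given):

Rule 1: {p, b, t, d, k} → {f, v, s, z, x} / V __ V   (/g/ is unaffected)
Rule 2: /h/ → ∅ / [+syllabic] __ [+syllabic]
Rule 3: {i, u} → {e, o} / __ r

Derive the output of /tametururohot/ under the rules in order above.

Rule 1 (intervocalic spirantization): /t/ is a stop between vowels /e/ and /u/, so it spirantizes to the fricative [s]. /tametururohot/ → tamesururohot.
Rule 2 (intervocalic h-deletion): /h/ occurs between vowels /o/ and /o/, so it deletes. /tamesururohot/ → tamesururoot.
Rule 3 (pre-rhotic lowering): /u/ is a high vowel immediately before /r/, so it lowers to [o]. /u/ is a high vowel immediately before /r/, so it lowers to [o]. /tamesururoot/ → tamesororoot.

tamesororoot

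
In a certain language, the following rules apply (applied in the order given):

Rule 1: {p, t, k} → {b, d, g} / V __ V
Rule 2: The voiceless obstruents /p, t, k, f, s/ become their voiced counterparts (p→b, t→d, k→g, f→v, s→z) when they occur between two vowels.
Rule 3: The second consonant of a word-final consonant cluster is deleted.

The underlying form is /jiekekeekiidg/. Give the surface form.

Rule 1 (intervocalic voicing): /k/ is a voiceless stop between vowels /e/ and /e/, so it voices to [g]. /k/ is a voiceless stop between vowels /e/ and /e/, so it voices to [g]. /k/ is a voiceless stop between vowels /e/ and /i/, so it voices to [g]. /jiekekeekiidg/ → jiegegeegiidg.
Rule 2 (intervocalic voicing): no segment meets the environment; /jiegegeegiidg/ is unchanged.
Rule 3 (final cluster simplification): /g/ is the second consonant of a word-final cluster /dg/, so it deletes. /jiegegeegiidg/ → jiegegeegiid.

jiegegeegiid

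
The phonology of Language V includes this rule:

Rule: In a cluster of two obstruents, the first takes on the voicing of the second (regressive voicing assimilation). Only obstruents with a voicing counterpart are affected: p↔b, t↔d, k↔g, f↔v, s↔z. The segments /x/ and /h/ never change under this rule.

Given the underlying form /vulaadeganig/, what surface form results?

No segment of /vulaadeganig/ meets the structural description of the rule, so the form surfaces unchanged.

vulaadeganig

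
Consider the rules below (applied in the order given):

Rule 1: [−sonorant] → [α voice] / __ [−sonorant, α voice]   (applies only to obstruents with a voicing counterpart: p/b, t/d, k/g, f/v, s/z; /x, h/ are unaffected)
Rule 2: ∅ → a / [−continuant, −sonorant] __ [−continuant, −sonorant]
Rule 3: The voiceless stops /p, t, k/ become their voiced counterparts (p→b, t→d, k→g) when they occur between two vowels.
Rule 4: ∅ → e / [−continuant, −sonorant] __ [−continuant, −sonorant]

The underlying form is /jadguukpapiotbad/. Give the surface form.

jadaguugababiodabad

Rule 1 (regressive voicing assimilation): /t/ precedes the voiced obstruent /b/, so it voices to [d] by assimilation. /jadguukpapiotbad/ → jadguukpapiodbad.
Rule 2 (stop-cluster a-epenthesis): /d/ and /g/ form a stop–stop cluster, so [a] is inserted between them. /k/ and /p/ form a stop–stop cluster, so [a] is inserted between them. /d/ and /b/ form a stop–stop cluster, so [a] is inserted between them. /jadguukpapiodbad/ → jadaguukapapiodabad.
Rule 3 (intervocalic voicing): /k/ is a voiceless stop between vowels /u/ and /a/, so it voices to [g]. /p/ is a voiceless stop between vowels /a/ and /a/, so it voices to [b]. /p/ is a voiceless stop between vowels /a/ and /i/, so it voices to [b]. /jadaguukapapiodabad/ → jadaguugababiodabad.
Rule 4 (stop-cluster e-epenthesis): no segment meets the environment; /jadaguugababiodabad/ is unchanged.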